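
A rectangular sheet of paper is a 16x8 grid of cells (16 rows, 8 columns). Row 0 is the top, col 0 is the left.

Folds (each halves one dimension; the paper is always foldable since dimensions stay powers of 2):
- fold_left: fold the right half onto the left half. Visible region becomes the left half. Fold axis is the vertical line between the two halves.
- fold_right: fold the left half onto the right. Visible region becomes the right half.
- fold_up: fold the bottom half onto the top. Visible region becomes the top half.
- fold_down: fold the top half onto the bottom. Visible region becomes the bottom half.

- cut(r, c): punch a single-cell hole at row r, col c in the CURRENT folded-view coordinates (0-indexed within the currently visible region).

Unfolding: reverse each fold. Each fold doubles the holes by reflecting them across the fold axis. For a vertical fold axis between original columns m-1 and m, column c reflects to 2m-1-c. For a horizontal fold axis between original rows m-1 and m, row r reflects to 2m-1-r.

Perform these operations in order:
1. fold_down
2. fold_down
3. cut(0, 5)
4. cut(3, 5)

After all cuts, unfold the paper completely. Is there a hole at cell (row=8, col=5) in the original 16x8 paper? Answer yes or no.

Answer: yes

Derivation:
Op 1 fold_down: fold axis h@8; visible region now rows[8,16) x cols[0,8) = 8x8
Op 2 fold_down: fold axis h@12; visible region now rows[12,16) x cols[0,8) = 4x8
Op 3 cut(0, 5): punch at orig (12,5); cuts so far [(12, 5)]; region rows[12,16) x cols[0,8) = 4x8
Op 4 cut(3, 5): punch at orig (15,5); cuts so far [(12, 5), (15, 5)]; region rows[12,16) x cols[0,8) = 4x8
Unfold 1 (reflect across h@12): 4 holes -> [(8, 5), (11, 5), (12, 5), (15, 5)]
Unfold 2 (reflect across h@8): 8 holes -> [(0, 5), (3, 5), (4, 5), (7, 5), (8, 5), (11, 5), (12, 5), (15, 5)]
Holes: [(0, 5), (3, 5), (4, 5), (7, 5), (8, 5), (11, 5), (12, 5), (15, 5)]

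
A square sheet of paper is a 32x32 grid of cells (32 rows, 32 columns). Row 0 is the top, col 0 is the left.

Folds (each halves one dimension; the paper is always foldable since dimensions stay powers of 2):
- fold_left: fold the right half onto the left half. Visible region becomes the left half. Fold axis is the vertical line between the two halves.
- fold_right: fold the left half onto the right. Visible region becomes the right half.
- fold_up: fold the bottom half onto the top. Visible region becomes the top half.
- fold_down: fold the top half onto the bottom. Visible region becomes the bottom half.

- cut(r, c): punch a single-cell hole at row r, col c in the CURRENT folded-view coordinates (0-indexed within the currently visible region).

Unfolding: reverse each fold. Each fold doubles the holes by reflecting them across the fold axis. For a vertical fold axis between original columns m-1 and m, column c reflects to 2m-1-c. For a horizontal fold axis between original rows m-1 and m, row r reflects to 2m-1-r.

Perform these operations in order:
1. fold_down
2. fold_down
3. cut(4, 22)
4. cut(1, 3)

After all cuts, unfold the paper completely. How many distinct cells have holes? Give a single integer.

Answer: 8

Derivation:
Op 1 fold_down: fold axis h@16; visible region now rows[16,32) x cols[0,32) = 16x32
Op 2 fold_down: fold axis h@24; visible region now rows[24,32) x cols[0,32) = 8x32
Op 3 cut(4, 22): punch at orig (28,22); cuts so far [(28, 22)]; region rows[24,32) x cols[0,32) = 8x32
Op 4 cut(1, 3): punch at orig (25,3); cuts so far [(25, 3), (28, 22)]; region rows[24,32) x cols[0,32) = 8x32
Unfold 1 (reflect across h@24): 4 holes -> [(19, 22), (22, 3), (25, 3), (28, 22)]
Unfold 2 (reflect across h@16): 8 holes -> [(3, 22), (6, 3), (9, 3), (12, 22), (19, 22), (22, 3), (25, 3), (28, 22)]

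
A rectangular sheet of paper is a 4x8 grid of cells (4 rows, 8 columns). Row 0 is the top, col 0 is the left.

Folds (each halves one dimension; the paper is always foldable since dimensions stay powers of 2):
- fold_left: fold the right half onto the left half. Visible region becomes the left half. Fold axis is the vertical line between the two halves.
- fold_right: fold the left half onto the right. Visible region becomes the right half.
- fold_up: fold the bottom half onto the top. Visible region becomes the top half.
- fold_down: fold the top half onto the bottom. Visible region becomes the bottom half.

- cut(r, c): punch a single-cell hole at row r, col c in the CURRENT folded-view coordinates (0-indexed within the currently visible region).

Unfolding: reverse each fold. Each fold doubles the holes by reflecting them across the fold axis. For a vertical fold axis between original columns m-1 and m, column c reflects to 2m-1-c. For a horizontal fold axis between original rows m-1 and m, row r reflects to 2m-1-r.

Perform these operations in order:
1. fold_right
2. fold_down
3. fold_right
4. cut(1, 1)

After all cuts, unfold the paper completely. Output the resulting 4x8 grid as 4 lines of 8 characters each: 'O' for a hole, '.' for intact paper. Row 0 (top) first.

Op 1 fold_right: fold axis v@4; visible region now rows[0,4) x cols[4,8) = 4x4
Op 2 fold_down: fold axis h@2; visible region now rows[2,4) x cols[4,8) = 2x4
Op 3 fold_right: fold axis v@6; visible region now rows[2,4) x cols[6,8) = 2x2
Op 4 cut(1, 1): punch at orig (3,7); cuts so far [(3, 7)]; region rows[2,4) x cols[6,8) = 2x2
Unfold 1 (reflect across v@6): 2 holes -> [(3, 4), (3, 7)]
Unfold 2 (reflect across h@2): 4 holes -> [(0, 4), (0, 7), (3, 4), (3, 7)]
Unfold 3 (reflect across v@4): 8 holes -> [(0, 0), (0, 3), (0, 4), (0, 7), (3, 0), (3, 3), (3, 4), (3, 7)]

Answer: O..OO..O
........
........
O..OO..O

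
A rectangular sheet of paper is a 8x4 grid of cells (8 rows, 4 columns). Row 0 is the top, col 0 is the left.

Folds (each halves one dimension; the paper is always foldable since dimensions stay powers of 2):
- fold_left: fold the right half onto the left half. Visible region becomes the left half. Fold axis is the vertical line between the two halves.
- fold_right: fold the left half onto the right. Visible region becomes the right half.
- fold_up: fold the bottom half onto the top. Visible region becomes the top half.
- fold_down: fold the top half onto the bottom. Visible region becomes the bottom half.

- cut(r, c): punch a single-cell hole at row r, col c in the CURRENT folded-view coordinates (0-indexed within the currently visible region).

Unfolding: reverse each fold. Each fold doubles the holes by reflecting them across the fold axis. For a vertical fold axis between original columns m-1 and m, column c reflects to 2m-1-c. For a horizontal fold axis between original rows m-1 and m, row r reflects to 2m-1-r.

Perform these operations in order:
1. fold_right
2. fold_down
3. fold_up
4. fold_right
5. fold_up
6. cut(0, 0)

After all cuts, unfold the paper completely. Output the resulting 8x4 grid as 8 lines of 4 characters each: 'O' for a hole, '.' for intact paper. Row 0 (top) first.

Answer: OOOO
OOOO
OOOO
OOOO
OOOO
OOOO
OOOO
OOOO

Derivation:
Op 1 fold_right: fold axis v@2; visible region now rows[0,8) x cols[2,4) = 8x2
Op 2 fold_down: fold axis h@4; visible region now rows[4,8) x cols[2,4) = 4x2
Op 3 fold_up: fold axis h@6; visible region now rows[4,6) x cols[2,4) = 2x2
Op 4 fold_right: fold axis v@3; visible region now rows[4,6) x cols[3,4) = 2x1
Op 5 fold_up: fold axis h@5; visible region now rows[4,5) x cols[3,4) = 1x1
Op 6 cut(0, 0): punch at orig (4,3); cuts so far [(4, 3)]; region rows[4,5) x cols[3,4) = 1x1
Unfold 1 (reflect across h@5): 2 holes -> [(4, 3), (5, 3)]
Unfold 2 (reflect across v@3): 4 holes -> [(4, 2), (4, 3), (5, 2), (5, 3)]
Unfold 3 (reflect across h@6): 8 holes -> [(4, 2), (4, 3), (5, 2), (5, 3), (6, 2), (6, 3), (7, 2), (7, 3)]
Unfold 4 (reflect across h@4): 16 holes -> [(0, 2), (0, 3), (1, 2), (1, 3), (2, 2), (2, 3), (3, 2), (3, 3), (4, 2), (4, 3), (5, 2), (5, 3), (6, 2), (6, 3), (7, 2), (7, 3)]
Unfold 5 (reflect across v@2): 32 holes -> [(0, 0), (0, 1), (0, 2), (0, 3), (1, 0), (1, 1), (1, 2), (1, 3), (2, 0), (2, 1), (2, 2), (2, 3), (3, 0), (3, 1), (3, 2), (3, 3), (4, 0), (4, 1), (4, 2), (4, 3), (5, 0), (5, 1), (5, 2), (5, 3), (6, 0), (6, 1), (6, 2), (6, 3), (7, 0), (7, 1), (7, 2), (7, 3)]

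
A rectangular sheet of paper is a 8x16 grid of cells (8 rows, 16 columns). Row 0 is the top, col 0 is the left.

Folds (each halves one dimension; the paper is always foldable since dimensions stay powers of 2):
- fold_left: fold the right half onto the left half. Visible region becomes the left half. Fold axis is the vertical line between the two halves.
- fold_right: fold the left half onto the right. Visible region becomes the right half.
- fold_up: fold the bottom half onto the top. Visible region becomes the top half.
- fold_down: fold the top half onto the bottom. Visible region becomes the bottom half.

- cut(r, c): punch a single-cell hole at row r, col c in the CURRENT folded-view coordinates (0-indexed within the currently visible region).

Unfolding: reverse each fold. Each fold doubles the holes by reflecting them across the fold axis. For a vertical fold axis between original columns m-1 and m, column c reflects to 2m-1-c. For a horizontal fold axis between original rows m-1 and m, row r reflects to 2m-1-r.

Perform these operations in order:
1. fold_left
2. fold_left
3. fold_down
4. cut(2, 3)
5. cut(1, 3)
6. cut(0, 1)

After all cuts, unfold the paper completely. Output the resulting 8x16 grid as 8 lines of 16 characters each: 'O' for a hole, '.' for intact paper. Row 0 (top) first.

Op 1 fold_left: fold axis v@8; visible region now rows[0,8) x cols[0,8) = 8x8
Op 2 fold_left: fold axis v@4; visible region now rows[0,8) x cols[0,4) = 8x4
Op 3 fold_down: fold axis h@4; visible region now rows[4,8) x cols[0,4) = 4x4
Op 4 cut(2, 3): punch at orig (6,3); cuts so far [(6, 3)]; region rows[4,8) x cols[0,4) = 4x4
Op 5 cut(1, 3): punch at orig (5,3); cuts so far [(5, 3), (6, 3)]; region rows[4,8) x cols[0,4) = 4x4
Op 6 cut(0, 1): punch at orig (4,1); cuts so far [(4, 1), (5, 3), (6, 3)]; region rows[4,8) x cols[0,4) = 4x4
Unfold 1 (reflect across h@4): 6 holes -> [(1, 3), (2, 3), (3, 1), (4, 1), (5, 3), (6, 3)]
Unfold 2 (reflect across v@4): 12 holes -> [(1, 3), (1, 4), (2, 3), (2, 4), (3, 1), (3, 6), (4, 1), (4, 6), (5, 3), (5, 4), (6, 3), (6, 4)]
Unfold 3 (reflect across v@8): 24 holes -> [(1, 3), (1, 4), (1, 11), (1, 12), (2, 3), (2, 4), (2, 11), (2, 12), (3, 1), (3, 6), (3, 9), (3, 14), (4, 1), (4, 6), (4, 9), (4, 14), (5, 3), (5, 4), (5, 11), (5, 12), (6, 3), (6, 4), (6, 11), (6, 12)]

Answer: ................
...OO......OO...
...OO......OO...
.O....O..O....O.
.O....O..O....O.
...OO......OO...
...OO......OO...
................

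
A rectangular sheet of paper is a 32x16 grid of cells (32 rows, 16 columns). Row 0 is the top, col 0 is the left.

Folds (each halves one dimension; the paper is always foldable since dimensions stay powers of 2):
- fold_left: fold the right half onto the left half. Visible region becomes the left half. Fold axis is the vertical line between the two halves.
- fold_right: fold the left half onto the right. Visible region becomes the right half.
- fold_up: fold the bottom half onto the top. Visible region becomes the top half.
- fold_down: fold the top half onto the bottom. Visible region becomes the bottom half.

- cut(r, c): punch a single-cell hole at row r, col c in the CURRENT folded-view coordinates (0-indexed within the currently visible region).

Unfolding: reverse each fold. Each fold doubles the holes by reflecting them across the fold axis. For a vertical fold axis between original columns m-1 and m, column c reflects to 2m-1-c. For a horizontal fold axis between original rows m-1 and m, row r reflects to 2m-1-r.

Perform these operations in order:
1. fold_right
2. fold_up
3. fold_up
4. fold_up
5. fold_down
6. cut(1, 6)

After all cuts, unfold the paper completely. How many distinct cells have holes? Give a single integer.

Answer: 32

Derivation:
Op 1 fold_right: fold axis v@8; visible region now rows[0,32) x cols[8,16) = 32x8
Op 2 fold_up: fold axis h@16; visible region now rows[0,16) x cols[8,16) = 16x8
Op 3 fold_up: fold axis h@8; visible region now rows[0,8) x cols[8,16) = 8x8
Op 4 fold_up: fold axis h@4; visible region now rows[0,4) x cols[8,16) = 4x8
Op 5 fold_down: fold axis h@2; visible region now rows[2,4) x cols[8,16) = 2x8
Op 6 cut(1, 6): punch at orig (3,14); cuts so far [(3, 14)]; region rows[2,4) x cols[8,16) = 2x8
Unfold 1 (reflect across h@2): 2 holes -> [(0, 14), (3, 14)]
Unfold 2 (reflect across h@4): 4 holes -> [(0, 14), (3, 14), (4, 14), (7, 14)]
Unfold 3 (reflect across h@8): 8 holes -> [(0, 14), (3, 14), (4, 14), (7, 14), (8, 14), (11, 14), (12, 14), (15, 14)]
Unfold 4 (reflect across h@16): 16 holes -> [(0, 14), (3, 14), (4, 14), (7, 14), (8, 14), (11, 14), (12, 14), (15, 14), (16, 14), (19, 14), (20, 14), (23, 14), (24, 14), (27, 14), (28, 14), (31, 14)]
Unfold 5 (reflect across v@8): 32 holes -> [(0, 1), (0, 14), (3, 1), (3, 14), (4, 1), (4, 14), (7, 1), (7, 14), (8, 1), (8, 14), (11, 1), (11, 14), (12, 1), (12, 14), (15, 1), (15, 14), (16, 1), (16, 14), (19, 1), (19, 14), (20, 1), (20, 14), (23, 1), (23, 14), (24, 1), (24, 14), (27, 1), (27, 14), (28, 1), (28, 14), (31, 1), (31, 14)]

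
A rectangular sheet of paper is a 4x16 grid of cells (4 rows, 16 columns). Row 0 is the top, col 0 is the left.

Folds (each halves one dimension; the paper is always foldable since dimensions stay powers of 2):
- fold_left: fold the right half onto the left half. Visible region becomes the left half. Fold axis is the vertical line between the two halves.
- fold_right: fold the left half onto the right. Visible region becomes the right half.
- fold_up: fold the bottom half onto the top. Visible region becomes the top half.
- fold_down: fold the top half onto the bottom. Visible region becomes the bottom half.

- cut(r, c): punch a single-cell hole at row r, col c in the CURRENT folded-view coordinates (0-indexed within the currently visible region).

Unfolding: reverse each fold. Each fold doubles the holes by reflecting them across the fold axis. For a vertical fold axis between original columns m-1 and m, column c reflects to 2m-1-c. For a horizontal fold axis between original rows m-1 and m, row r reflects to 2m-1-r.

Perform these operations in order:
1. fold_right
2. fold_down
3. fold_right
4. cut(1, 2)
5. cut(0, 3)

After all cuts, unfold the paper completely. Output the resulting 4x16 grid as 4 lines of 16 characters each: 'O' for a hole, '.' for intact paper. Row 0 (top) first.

Op 1 fold_right: fold axis v@8; visible region now rows[0,4) x cols[8,16) = 4x8
Op 2 fold_down: fold axis h@2; visible region now rows[2,4) x cols[8,16) = 2x8
Op 3 fold_right: fold axis v@12; visible region now rows[2,4) x cols[12,16) = 2x4
Op 4 cut(1, 2): punch at orig (3,14); cuts so far [(3, 14)]; region rows[2,4) x cols[12,16) = 2x4
Op 5 cut(0, 3): punch at orig (2,15); cuts so far [(2, 15), (3, 14)]; region rows[2,4) x cols[12,16) = 2x4
Unfold 1 (reflect across v@12): 4 holes -> [(2, 8), (2, 15), (3, 9), (3, 14)]
Unfold 2 (reflect across h@2): 8 holes -> [(0, 9), (0, 14), (1, 8), (1, 15), (2, 8), (2, 15), (3, 9), (3, 14)]
Unfold 3 (reflect across v@8): 16 holes -> [(0, 1), (0, 6), (0, 9), (0, 14), (1, 0), (1, 7), (1, 8), (1, 15), (2, 0), (2, 7), (2, 8), (2, 15), (3, 1), (3, 6), (3, 9), (3, 14)]

Answer: .O....O..O....O.
O......OO......O
O......OO......O
.O....O..O....O.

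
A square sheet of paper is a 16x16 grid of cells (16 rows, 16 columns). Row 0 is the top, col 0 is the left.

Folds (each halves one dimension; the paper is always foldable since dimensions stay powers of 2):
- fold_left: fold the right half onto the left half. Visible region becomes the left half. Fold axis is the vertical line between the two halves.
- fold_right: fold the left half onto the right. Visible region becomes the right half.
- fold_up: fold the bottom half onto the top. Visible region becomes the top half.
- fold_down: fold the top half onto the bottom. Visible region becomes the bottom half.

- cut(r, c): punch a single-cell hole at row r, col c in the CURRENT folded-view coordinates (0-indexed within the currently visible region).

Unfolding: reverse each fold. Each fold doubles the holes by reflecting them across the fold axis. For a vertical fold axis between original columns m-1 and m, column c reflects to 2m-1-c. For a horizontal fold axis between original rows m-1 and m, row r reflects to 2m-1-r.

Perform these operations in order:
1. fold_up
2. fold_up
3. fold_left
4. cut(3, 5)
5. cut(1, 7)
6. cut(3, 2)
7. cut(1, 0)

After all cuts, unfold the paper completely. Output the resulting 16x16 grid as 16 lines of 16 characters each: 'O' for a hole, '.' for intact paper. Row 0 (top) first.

Answer: ................
O......OO......O
................
..O..O....O..O..
..O..O....O..O..
................
O......OO......O
................
................
O......OO......O
................
..O..O....O..O..
..O..O....O..O..
................
O......OO......O
................

Derivation:
Op 1 fold_up: fold axis h@8; visible region now rows[0,8) x cols[0,16) = 8x16
Op 2 fold_up: fold axis h@4; visible region now rows[0,4) x cols[0,16) = 4x16
Op 3 fold_left: fold axis v@8; visible region now rows[0,4) x cols[0,8) = 4x8
Op 4 cut(3, 5): punch at orig (3,5); cuts so far [(3, 5)]; region rows[0,4) x cols[0,8) = 4x8
Op 5 cut(1, 7): punch at orig (1,7); cuts so far [(1, 7), (3, 5)]; region rows[0,4) x cols[0,8) = 4x8
Op 6 cut(3, 2): punch at orig (3,2); cuts so far [(1, 7), (3, 2), (3, 5)]; region rows[0,4) x cols[0,8) = 4x8
Op 7 cut(1, 0): punch at orig (1,0); cuts so far [(1, 0), (1, 7), (3, 2), (3, 5)]; region rows[0,4) x cols[0,8) = 4x8
Unfold 1 (reflect across v@8): 8 holes -> [(1, 0), (1, 7), (1, 8), (1, 15), (3, 2), (3, 5), (3, 10), (3, 13)]
Unfold 2 (reflect across h@4): 16 holes -> [(1, 0), (1, 7), (1, 8), (1, 15), (3, 2), (3, 5), (3, 10), (3, 13), (4, 2), (4, 5), (4, 10), (4, 13), (6, 0), (6, 7), (6, 8), (6, 15)]
Unfold 3 (reflect across h@8): 32 holes -> [(1, 0), (1, 7), (1, 8), (1, 15), (3, 2), (3, 5), (3, 10), (3, 13), (4, 2), (4, 5), (4, 10), (4, 13), (6, 0), (6, 7), (6, 8), (6, 15), (9, 0), (9, 7), (9, 8), (9, 15), (11, 2), (11, 5), (11, 10), (11, 13), (12, 2), (12, 5), (12, 10), (12, 13), (14, 0), (14, 7), (14, 8), (14, 15)]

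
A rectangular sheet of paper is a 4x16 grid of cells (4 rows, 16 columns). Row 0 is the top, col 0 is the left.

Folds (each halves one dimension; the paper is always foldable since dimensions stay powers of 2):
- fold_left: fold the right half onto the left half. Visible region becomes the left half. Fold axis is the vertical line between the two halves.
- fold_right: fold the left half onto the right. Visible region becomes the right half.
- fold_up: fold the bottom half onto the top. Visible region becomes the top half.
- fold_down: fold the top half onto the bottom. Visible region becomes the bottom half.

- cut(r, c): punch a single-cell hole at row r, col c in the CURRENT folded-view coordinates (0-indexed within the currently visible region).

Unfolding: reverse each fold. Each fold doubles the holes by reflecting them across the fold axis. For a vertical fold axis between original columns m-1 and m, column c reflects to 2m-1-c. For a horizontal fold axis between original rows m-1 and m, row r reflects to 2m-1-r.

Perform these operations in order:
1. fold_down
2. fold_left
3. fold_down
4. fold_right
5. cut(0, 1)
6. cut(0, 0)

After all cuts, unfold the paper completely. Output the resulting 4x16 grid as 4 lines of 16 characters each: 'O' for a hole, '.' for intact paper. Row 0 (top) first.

Op 1 fold_down: fold axis h@2; visible region now rows[2,4) x cols[0,16) = 2x16
Op 2 fold_left: fold axis v@8; visible region now rows[2,4) x cols[0,8) = 2x8
Op 3 fold_down: fold axis h@3; visible region now rows[3,4) x cols[0,8) = 1x8
Op 4 fold_right: fold axis v@4; visible region now rows[3,4) x cols[4,8) = 1x4
Op 5 cut(0, 1): punch at orig (3,5); cuts so far [(3, 5)]; region rows[3,4) x cols[4,8) = 1x4
Op 6 cut(0, 0): punch at orig (3,4); cuts so far [(3, 4), (3, 5)]; region rows[3,4) x cols[4,8) = 1x4
Unfold 1 (reflect across v@4): 4 holes -> [(3, 2), (3, 3), (3, 4), (3, 5)]
Unfold 2 (reflect across h@3): 8 holes -> [(2, 2), (2, 3), (2, 4), (2, 5), (3, 2), (3, 3), (3, 4), (3, 5)]
Unfold 3 (reflect across v@8): 16 holes -> [(2, 2), (2, 3), (2, 4), (2, 5), (2, 10), (2, 11), (2, 12), (2, 13), (3, 2), (3, 3), (3, 4), (3, 5), (3, 10), (3, 11), (3, 12), (3, 13)]
Unfold 4 (reflect across h@2): 32 holes -> [(0, 2), (0, 3), (0, 4), (0, 5), (0, 10), (0, 11), (0, 12), (0, 13), (1, 2), (1, 3), (1, 4), (1, 5), (1, 10), (1, 11), (1, 12), (1, 13), (2, 2), (2, 3), (2, 4), (2, 5), (2, 10), (2, 11), (2, 12), (2, 13), (3, 2), (3, 3), (3, 4), (3, 5), (3, 10), (3, 11), (3, 12), (3, 13)]

Answer: ..OOOO....OOOO..
..OOOO....OOOO..
..OOOO....OOOO..
..OOOO....OOOO..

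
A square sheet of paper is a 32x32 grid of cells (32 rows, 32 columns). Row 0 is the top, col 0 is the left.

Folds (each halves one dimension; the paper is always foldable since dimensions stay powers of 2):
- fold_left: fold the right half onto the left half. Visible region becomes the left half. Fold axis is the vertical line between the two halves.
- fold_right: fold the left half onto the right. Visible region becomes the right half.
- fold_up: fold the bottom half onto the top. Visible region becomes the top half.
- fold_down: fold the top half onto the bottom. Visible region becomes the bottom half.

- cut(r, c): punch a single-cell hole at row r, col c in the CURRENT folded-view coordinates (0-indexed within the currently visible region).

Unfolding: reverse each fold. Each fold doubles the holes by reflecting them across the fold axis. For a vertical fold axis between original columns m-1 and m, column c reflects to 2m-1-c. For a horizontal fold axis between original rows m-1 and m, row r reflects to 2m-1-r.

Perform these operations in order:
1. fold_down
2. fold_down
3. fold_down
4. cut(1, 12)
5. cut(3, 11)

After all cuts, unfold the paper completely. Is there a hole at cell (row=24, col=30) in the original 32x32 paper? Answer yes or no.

Op 1 fold_down: fold axis h@16; visible region now rows[16,32) x cols[0,32) = 16x32
Op 2 fold_down: fold axis h@24; visible region now rows[24,32) x cols[0,32) = 8x32
Op 3 fold_down: fold axis h@28; visible region now rows[28,32) x cols[0,32) = 4x32
Op 4 cut(1, 12): punch at orig (29,12); cuts so far [(29, 12)]; region rows[28,32) x cols[0,32) = 4x32
Op 5 cut(3, 11): punch at orig (31,11); cuts so far [(29, 12), (31, 11)]; region rows[28,32) x cols[0,32) = 4x32
Unfold 1 (reflect across h@28): 4 holes -> [(24, 11), (26, 12), (29, 12), (31, 11)]
Unfold 2 (reflect across h@24): 8 holes -> [(16, 11), (18, 12), (21, 12), (23, 11), (24, 11), (26, 12), (29, 12), (31, 11)]
Unfold 3 (reflect across h@16): 16 holes -> [(0, 11), (2, 12), (5, 12), (7, 11), (8, 11), (10, 12), (13, 12), (15, 11), (16, 11), (18, 12), (21, 12), (23, 11), (24, 11), (26, 12), (29, 12), (31, 11)]
Holes: [(0, 11), (2, 12), (5, 12), (7, 11), (8, 11), (10, 12), (13, 12), (15, 11), (16, 11), (18, 12), (21, 12), (23, 11), (24, 11), (26, 12), (29, 12), (31, 11)]

Answer: no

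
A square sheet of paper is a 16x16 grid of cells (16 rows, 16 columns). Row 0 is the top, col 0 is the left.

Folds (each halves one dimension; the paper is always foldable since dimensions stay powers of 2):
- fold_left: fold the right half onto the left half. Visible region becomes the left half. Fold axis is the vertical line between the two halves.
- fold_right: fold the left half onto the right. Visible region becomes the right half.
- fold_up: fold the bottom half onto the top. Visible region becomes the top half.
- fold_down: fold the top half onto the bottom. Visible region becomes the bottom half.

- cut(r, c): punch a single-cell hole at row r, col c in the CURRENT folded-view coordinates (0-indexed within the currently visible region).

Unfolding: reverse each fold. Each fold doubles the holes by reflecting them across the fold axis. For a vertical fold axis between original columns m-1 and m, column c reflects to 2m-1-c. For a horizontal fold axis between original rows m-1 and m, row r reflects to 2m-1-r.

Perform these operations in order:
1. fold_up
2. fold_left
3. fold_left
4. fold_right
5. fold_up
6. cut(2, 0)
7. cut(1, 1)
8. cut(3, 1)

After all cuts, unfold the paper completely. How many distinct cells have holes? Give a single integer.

Answer: 96

Derivation:
Op 1 fold_up: fold axis h@8; visible region now rows[0,8) x cols[0,16) = 8x16
Op 2 fold_left: fold axis v@8; visible region now rows[0,8) x cols[0,8) = 8x8
Op 3 fold_left: fold axis v@4; visible region now rows[0,8) x cols[0,4) = 8x4
Op 4 fold_right: fold axis v@2; visible region now rows[0,8) x cols[2,4) = 8x2
Op 5 fold_up: fold axis h@4; visible region now rows[0,4) x cols[2,4) = 4x2
Op 6 cut(2, 0): punch at orig (2,2); cuts so far [(2, 2)]; region rows[0,4) x cols[2,4) = 4x2
Op 7 cut(1, 1): punch at orig (1,3); cuts so far [(1, 3), (2, 2)]; region rows[0,4) x cols[2,4) = 4x2
Op 8 cut(3, 1): punch at orig (3,3); cuts so far [(1, 3), (2, 2), (3, 3)]; region rows[0,4) x cols[2,4) = 4x2
Unfold 1 (reflect across h@4): 6 holes -> [(1, 3), (2, 2), (3, 3), (4, 3), (5, 2), (6, 3)]
Unfold 2 (reflect across v@2): 12 holes -> [(1, 0), (1, 3), (2, 1), (2, 2), (3, 0), (3, 3), (4, 0), (4, 3), (5, 1), (5, 2), (6, 0), (6, 3)]
Unfold 3 (reflect across v@4): 24 holes -> [(1, 0), (1, 3), (1, 4), (1, 7), (2, 1), (2, 2), (2, 5), (2, 6), (3, 0), (3, 3), (3, 4), (3, 7), (4, 0), (4, 3), (4, 4), (4, 7), (5, 1), (5, 2), (5, 5), (5, 6), (6, 0), (6, 3), (6, 4), (6, 7)]
Unfold 4 (reflect across v@8): 48 holes -> [(1, 0), (1, 3), (1, 4), (1, 7), (1, 8), (1, 11), (1, 12), (1, 15), (2, 1), (2, 2), (2, 5), (2, 6), (2, 9), (2, 10), (2, 13), (2, 14), (3, 0), (3, 3), (3, 4), (3, 7), (3, 8), (3, 11), (3, 12), (3, 15), (4, 0), (4, 3), (4, 4), (4, 7), (4, 8), (4, 11), (4, 12), (4, 15), (5, 1), (5, 2), (5, 5), (5, 6), (5, 9), (5, 10), (5, 13), (5, 14), (6, 0), (6, 3), (6, 4), (6, 7), (6, 8), (6, 11), (6, 12), (6, 15)]
Unfold 5 (reflect across h@8): 96 holes -> [(1, 0), (1, 3), (1, 4), (1, 7), (1, 8), (1, 11), (1, 12), (1, 15), (2, 1), (2, 2), (2, 5), (2, 6), (2, 9), (2, 10), (2, 13), (2, 14), (3, 0), (3, 3), (3, 4), (3, 7), (3, 8), (3, 11), (3, 12), (3, 15), (4, 0), (4, 3), (4, 4), (4, 7), (4, 8), (4, 11), (4, 12), (4, 15), (5, 1), (5, 2), (5, 5), (5, 6), (5, 9), (5, 10), (5, 13), (5, 14), (6, 0), (6, 3), (6, 4), (6, 7), (6, 8), (6, 11), (6, 12), (6, 15), (9, 0), (9, 3), (9, 4), (9, 7), (9, 8), (9, 11), (9, 12), (9, 15), (10, 1), (10, 2), (10, 5), (10, 6), (10, 9), (10, 10), (10, 13), (10, 14), (11, 0), (11, 3), (11, 4), (11, 7), (11, 8), (11, 11), (11, 12), (11, 15), (12, 0), (12, 3), (12, 4), (12, 7), (12, 8), (12, 11), (12, 12), (12, 15), (13, 1), (13, 2), (13, 5), (13, 6), (13, 9), (13, 10), (13, 13), (13, 14), (14, 0), (14, 3), (14, 4), (14, 7), (14, 8), (14, 11), (14, 12), (14, 15)]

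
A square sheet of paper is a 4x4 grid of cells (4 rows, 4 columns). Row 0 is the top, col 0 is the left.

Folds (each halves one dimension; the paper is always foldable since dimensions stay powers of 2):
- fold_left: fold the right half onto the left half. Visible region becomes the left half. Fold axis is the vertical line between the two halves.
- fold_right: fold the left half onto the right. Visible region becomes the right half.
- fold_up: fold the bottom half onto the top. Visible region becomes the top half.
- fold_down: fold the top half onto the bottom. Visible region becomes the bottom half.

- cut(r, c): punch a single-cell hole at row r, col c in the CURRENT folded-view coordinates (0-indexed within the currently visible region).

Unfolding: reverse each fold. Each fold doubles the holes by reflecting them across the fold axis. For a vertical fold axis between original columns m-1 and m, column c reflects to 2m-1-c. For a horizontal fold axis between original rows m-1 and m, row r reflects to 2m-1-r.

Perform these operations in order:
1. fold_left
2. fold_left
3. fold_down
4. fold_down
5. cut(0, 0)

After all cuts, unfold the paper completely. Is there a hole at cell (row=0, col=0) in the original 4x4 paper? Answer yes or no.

Op 1 fold_left: fold axis v@2; visible region now rows[0,4) x cols[0,2) = 4x2
Op 2 fold_left: fold axis v@1; visible region now rows[0,4) x cols[0,1) = 4x1
Op 3 fold_down: fold axis h@2; visible region now rows[2,4) x cols[0,1) = 2x1
Op 4 fold_down: fold axis h@3; visible region now rows[3,4) x cols[0,1) = 1x1
Op 5 cut(0, 0): punch at orig (3,0); cuts so far [(3, 0)]; region rows[3,4) x cols[0,1) = 1x1
Unfold 1 (reflect across h@3): 2 holes -> [(2, 0), (3, 0)]
Unfold 2 (reflect across h@2): 4 holes -> [(0, 0), (1, 0), (2, 0), (3, 0)]
Unfold 3 (reflect across v@1): 8 holes -> [(0, 0), (0, 1), (1, 0), (1, 1), (2, 0), (2, 1), (3, 0), (3, 1)]
Unfold 4 (reflect across v@2): 16 holes -> [(0, 0), (0, 1), (0, 2), (0, 3), (1, 0), (1, 1), (1, 2), (1, 3), (2, 0), (2, 1), (2, 2), (2, 3), (3, 0), (3, 1), (3, 2), (3, 3)]
Holes: [(0, 0), (0, 1), (0, 2), (0, 3), (1, 0), (1, 1), (1, 2), (1, 3), (2, 0), (2, 1), (2, 2), (2, 3), (3, 0), (3, 1), (3, 2), (3, 3)]

Answer: yes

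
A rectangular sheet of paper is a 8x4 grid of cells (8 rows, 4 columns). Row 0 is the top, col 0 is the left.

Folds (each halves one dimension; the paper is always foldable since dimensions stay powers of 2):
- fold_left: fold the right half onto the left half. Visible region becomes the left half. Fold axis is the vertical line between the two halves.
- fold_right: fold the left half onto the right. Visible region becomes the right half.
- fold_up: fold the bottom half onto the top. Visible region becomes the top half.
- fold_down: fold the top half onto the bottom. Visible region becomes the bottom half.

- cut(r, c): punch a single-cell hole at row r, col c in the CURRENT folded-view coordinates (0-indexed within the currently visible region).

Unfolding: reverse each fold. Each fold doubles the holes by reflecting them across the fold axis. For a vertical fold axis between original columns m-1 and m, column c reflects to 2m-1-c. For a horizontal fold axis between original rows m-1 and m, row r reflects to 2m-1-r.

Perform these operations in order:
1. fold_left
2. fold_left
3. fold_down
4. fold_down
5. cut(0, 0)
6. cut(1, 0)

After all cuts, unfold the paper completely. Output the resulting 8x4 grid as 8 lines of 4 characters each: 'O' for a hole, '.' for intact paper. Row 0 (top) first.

Op 1 fold_left: fold axis v@2; visible region now rows[0,8) x cols[0,2) = 8x2
Op 2 fold_left: fold axis v@1; visible region now rows[0,8) x cols[0,1) = 8x1
Op 3 fold_down: fold axis h@4; visible region now rows[4,8) x cols[0,1) = 4x1
Op 4 fold_down: fold axis h@6; visible region now rows[6,8) x cols[0,1) = 2x1
Op 5 cut(0, 0): punch at orig (6,0); cuts so far [(6, 0)]; region rows[6,8) x cols[0,1) = 2x1
Op 6 cut(1, 0): punch at orig (7,0); cuts so far [(6, 0), (7, 0)]; region rows[6,8) x cols[0,1) = 2x1
Unfold 1 (reflect across h@6): 4 holes -> [(4, 0), (5, 0), (6, 0), (7, 0)]
Unfold 2 (reflect across h@4): 8 holes -> [(0, 0), (1, 0), (2, 0), (3, 0), (4, 0), (5, 0), (6, 0), (7, 0)]
Unfold 3 (reflect across v@1): 16 holes -> [(0, 0), (0, 1), (1, 0), (1, 1), (2, 0), (2, 1), (3, 0), (3, 1), (4, 0), (4, 1), (5, 0), (5, 1), (6, 0), (6, 1), (7, 0), (7, 1)]
Unfold 4 (reflect across v@2): 32 holes -> [(0, 0), (0, 1), (0, 2), (0, 3), (1, 0), (1, 1), (1, 2), (1, 3), (2, 0), (2, 1), (2, 2), (2, 3), (3, 0), (3, 1), (3, 2), (3, 3), (4, 0), (4, 1), (4, 2), (4, 3), (5, 0), (5, 1), (5, 2), (5, 3), (6, 0), (6, 1), (6, 2), (6, 3), (7, 0), (7, 1), (7, 2), (7, 3)]

Answer: OOOO
OOOO
OOOO
OOOO
OOOO
OOOO
OOOO
OOOO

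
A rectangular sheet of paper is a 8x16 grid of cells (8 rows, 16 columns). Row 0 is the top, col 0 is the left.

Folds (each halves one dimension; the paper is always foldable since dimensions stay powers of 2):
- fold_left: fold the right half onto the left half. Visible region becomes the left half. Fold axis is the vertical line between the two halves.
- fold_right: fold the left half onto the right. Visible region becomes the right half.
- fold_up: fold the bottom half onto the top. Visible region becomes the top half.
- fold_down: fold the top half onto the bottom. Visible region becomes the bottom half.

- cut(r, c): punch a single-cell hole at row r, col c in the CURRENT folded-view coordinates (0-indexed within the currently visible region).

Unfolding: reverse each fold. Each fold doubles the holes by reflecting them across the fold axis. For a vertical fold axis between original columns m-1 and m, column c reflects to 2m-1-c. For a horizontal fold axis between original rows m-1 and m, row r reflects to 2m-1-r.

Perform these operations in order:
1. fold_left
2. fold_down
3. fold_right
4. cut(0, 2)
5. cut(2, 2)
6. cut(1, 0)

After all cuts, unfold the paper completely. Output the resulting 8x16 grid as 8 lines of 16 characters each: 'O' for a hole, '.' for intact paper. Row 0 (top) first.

Answer: ................
.O....O..O....O.
...OO......OO...
.O....O..O....O.
.O....O..O....O.
...OO......OO...
.O....O..O....O.
................

Derivation:
Op 1 fold_left: fold axis v@8; visible region now rows[0,8) x cols[0,8) = 8x8
Op 2 fold_down: fold axis h@4; visible region now rows[4,8) x cols[0,8) = 4x8
Op 3 fold_right: fold axis v@4; visible region now rows[4,8) x cols[4,8) = 4x4
Op 4 cut(0, 2): punch at orig (4,6); cuts so far [(4, 6)]; region rows[4,8) x cols[4,8) = 4x4
Op 5 cut(2, 2): punch at orig (6,6); cuts so far [(4, 6), (6, 6)]; region rows[4,8) x cols[4,8) = 4x4
Op 6 cut(1, 0): punch at orig (5,4); cuts so far [(4, 6), (5, 4), (6, 6)]; region rows[4,8) x cols[4,8) = 4x4
Unfold 1 (reflect across v@4): 6 holes -> [(4, 1), (4, 6), (5, 3), (5, 4), (6, 1), (6, 6)]
Unfold 2 (reflect across h@4): 12 holes -> [(1, 1), (1, 6), (2, 3), (2, 4), (3, 1), (3, 6), (4, 1), (4, 6), (5, 3), (5, 4), (6, 1), (6, 6)]
Unfold 3 (reflect across v@8): 24 holes -> [(1, 1), (1, 6), (1, 9), (1, 14), (2, 3), (2, 4), (2, 11), (2, 12), (3, 1), (3, 6), (3, 9), (3, 14), (4, 1), (4, 6), (4, 9), (4, 14), (5, 3), (5, 4), (5, 11), (5, 12), (6, 1), (6, 6), (6, 9), (6, 14)]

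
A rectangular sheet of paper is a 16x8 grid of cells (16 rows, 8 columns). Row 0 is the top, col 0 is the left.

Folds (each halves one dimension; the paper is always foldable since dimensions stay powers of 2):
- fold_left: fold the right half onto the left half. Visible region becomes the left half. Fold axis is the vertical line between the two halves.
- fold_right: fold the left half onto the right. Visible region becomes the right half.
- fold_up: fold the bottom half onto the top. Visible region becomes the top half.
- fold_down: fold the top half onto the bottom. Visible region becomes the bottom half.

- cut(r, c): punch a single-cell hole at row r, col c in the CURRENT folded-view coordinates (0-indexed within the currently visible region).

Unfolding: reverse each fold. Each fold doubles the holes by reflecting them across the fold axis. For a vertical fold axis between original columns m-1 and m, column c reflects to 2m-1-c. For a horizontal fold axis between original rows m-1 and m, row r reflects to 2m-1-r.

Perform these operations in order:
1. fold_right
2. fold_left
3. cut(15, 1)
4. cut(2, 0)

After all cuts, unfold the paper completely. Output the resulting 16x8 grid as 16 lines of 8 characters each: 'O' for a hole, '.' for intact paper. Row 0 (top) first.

Answer: ........
........
O..OO..O
........
........
........
........
........
........
........
........
........
........
........
........
.OO..OO.

Derivation:
Op 1 fold_right: fold axis v@4; visible region now rows[0,16) x cols[4,8) = 16x4
Op 2 fold_left: fold axis v@6; visible region now rows[0,16) x cols[4,6) = 16x2
Op 3 cut(15, 1): punch at orig (15,5); cuts so far [(15, 5)]; region rows[0,16) x cols[4,6) = 16x2
Op 4 cut(2, 0): punch at orig (2,4); cuts so far [(2, 4), (15, 5)]; region rows[0,16) x cols[4,6) = 16x2
Unfold 1 (reflect across v@6): 4 holes -> [(2, 4), (2, 7), (15, 5), (15, 6)]
Unfold 2 (reflect across v@4): 8 holes -> [(2, 0), (2, 3), (2, 4), (2, 7), (15, 1), (15, 2), (15, 5), (15, 6)]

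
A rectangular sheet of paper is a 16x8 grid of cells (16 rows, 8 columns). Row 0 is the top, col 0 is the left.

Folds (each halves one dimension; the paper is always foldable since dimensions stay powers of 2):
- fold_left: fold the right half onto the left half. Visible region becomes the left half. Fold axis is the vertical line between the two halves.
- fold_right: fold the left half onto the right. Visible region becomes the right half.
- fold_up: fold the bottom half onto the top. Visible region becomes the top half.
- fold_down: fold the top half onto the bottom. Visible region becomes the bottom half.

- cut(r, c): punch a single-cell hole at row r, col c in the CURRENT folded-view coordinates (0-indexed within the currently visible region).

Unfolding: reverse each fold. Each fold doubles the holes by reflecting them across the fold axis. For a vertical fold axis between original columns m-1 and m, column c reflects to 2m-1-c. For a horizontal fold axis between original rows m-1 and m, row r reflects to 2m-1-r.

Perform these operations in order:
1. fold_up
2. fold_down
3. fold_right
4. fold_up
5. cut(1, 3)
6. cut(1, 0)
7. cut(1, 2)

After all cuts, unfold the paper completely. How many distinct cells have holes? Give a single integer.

Op 1 fold_up: fold axis h@8; visible region now rows[0,8) x cols[0,8) = 8x8
Op 2 fold_down: fold axis h@4; visible region now rows[4,8) x cols[0,8) = 4x8
Op 3 fold_right: fold axis v@4; visible region now rows[4,8) x cols[4,8) = 4x4
Op 4 fold_up: fold axis h@6; visible region now rows[4,6) x cols[4,8) = 2x4
Op 5 cut(1, 3): punch at orig (5,7); cuts so far [(5, 7)]; region rows[4,6) x cols[4,8) = 2x4
Op 6 cut(1, 0): punch at orig (5,4); cuts so far [(5, 4), (5, 7)]; region rows[4,6) x cols[4,8) = 2x4
Op 7 cut(1, 2): punch at orig (5,6); cuts so far [(5, 4), (5, 6), (5, 7)]; region rows[4,6) x cols[4,8) = 2x4
Unfold 1 (reflect across h@6): 6 holes -> [(5, 4), (5, 6), (5, 7), (6, 4), (6, 6), (6, 7)]
Unfold 2 (reflect across v@4): 12 holes -> [(5, 0), (5, 1), (5, 3), (5, 4), (5, 6), (5, 7), (6, 0), (6, 1), (6, 3), (6, 4), (6, 6), (6, 7)]
Unfold 3 (reflect across h@4): 24 holes -> [(1, 0), (1, 1), (1, 3), (1, 4), (1, 6), (1, 7), (2, 0), (2, 1), (2, 3), (2, 4), (2, 6), (2, 7), (5, 0), (5, 1), (5, 3), (5, 4), (5, 6), (5, 7), (6, 0), (6, 1), (6, 3), (6, 4), (6, 6), (6, 7)]
Unfold 4 (reflect across h@8): 48 holes -> [(1, 0), (1, 1), (1, 3), (1, 4), (1, 6), (1, 7), (2, 0), (2, 1), (2, 3), (2, 4), (2, 6), (2, 7), (5, 0), (5, 1), (5, 3), (5, 4), (5, 6), (5, 7), (6, 0), (6, 1), (6, 3), (6, 4), (6, 6), (6, 7), (9, 0), (9, 1), (9, 3), (9, 4), (9, 6), (9, 7), (10, 0), (10, 1), (10, 3), (10, 4), (10, 6), (10, 7), (13, 0), (13, 1), (13, 3), (13, 4), (13, 6), (13, 7), (14, 0), (14, 1), (14, 3), (14, 4), (14, 6), (14, 7)]

Answer: 48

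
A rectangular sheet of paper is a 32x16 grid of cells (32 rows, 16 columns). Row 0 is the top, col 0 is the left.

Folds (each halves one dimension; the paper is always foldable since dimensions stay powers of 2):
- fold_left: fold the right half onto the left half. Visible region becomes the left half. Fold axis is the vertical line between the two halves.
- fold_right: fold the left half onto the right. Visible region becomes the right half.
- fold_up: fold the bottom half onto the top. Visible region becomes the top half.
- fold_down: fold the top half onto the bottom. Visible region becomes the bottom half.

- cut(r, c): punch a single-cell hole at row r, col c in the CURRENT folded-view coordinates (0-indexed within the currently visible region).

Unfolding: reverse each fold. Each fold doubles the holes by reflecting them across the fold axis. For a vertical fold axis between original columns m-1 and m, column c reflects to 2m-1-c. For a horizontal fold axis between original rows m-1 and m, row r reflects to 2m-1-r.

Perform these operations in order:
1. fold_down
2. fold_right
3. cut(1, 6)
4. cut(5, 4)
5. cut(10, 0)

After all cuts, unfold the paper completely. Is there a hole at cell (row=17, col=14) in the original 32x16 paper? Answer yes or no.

Op 1 fold_down: fold axis h@16; visible region now rows[16,32) x cols[0,16) = 16x16
Op 2 fold_right: fold axis v@8; visible region now rows[16,32) x cols[8,16) = 16x8
Op 3 cut(1, 6): punch at orig (17,14); cuts so far [(17, 14)]; region rows[16,32) x cols[8,16) = 16x8
Op 4 cut(5, 4): punch at orig (21,12); cuts so far [(17, 14), (21, 12)]; region rows[16,32) x cols[8,16) = 16x8
Op 5 cut(10, 0): punch at orig (26,8); cuts so far [(17, 14), (21, 12), (26, 8)]; region rows[16,32) x cols[8,16) = 16x8
Unfold 1 (reflect across v@8): 6 holes -> [(17, 1), (17, 14), (21, 3), (21, 12), (26, 7), (26, 8)]
Unfold 2 (reflect across h@16): 12 holes -> [(5, 7), (5, 8), (10, 3), (10, 12), (14, 1), (14, 14), (17, 1), (17, 14), (21, 3), (21, 12), (26, 7), (26, 8)]
Holes: [(5, 7), (5, 8), (10, 3), (10, 12), (14, 1), (14, 14), (17, 1), (17, 14), (21, 3), (21, 12), (26, 7), (26, 8)]

Answer: yes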